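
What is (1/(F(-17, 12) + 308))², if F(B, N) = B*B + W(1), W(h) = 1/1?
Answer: 1/357604 ≈ 2.7964e-6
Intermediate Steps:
W(h) = 1 (W(h) = 1*1 = 1)
F(B, N) = 1 + B² (F(B, N) = B*B + 1 = B² + 1 = 1 + B²)
(1/(F(-17, 12) + 308))² = (1/((1 + (-17)²) + 308))² = (1/((1 + 289) + 308))² = (1/(290 + 308))² = (1/598)² = 1/357604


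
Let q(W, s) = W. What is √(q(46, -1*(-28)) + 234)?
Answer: 2*√70 ≈ 16.733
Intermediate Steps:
√(q(46, -1*(-28)) + 234) = √(46 + 234) = √280 = 2*√70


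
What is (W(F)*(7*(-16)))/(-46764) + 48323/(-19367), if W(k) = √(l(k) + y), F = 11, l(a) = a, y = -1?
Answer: -48323/19367 + 28*√10/11691 ≈ -2.4875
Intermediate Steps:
W(k) = √(-1 + k) (W(k) = √(k - 1) = √(-1 + k))
(W(F)*(7*(-16)))/(-46764) + 48323/(-19367) = (√(-1 + 11)*(7*(-16)))/(-46764) + 48323/(-19367) = (√10*(-112))*(-1/46764) + 48323*(-1/19367) = -112*√10*(-1/46764) - 48323/19367 = 28*√10/11691 - 48323/19367 = -48323/19367 + 28*√10/11691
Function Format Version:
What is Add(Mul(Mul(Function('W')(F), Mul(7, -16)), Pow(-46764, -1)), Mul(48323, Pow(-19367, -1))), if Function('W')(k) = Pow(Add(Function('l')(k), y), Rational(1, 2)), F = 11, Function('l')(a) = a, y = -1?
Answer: Add(Rational(-48323, 19367), Mul(Rational(28, 11691), Pow(10, Rational(1, 2)))) ≈ -2.4875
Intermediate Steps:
Function('W')(k) = Pow(Add(-1, k), Rational(1, 2)) (Function('W')(k) = Pow(Add(k, -1), Rational(1, 2)) = Pow(Add(-1, k), Rational(1, 2)))
Add(Mul(Mul(Function('W')(F), Mul(7, -16)), Pow(-46764, -1)), Mul(48323, Pow(-19367, -1))) = Add(Mul(Mul(Pow(Add(-1, 11), Rational(1, 2)), Mul(7, -16)), Pow(-46764, -1)), Mul(48323, Pow(-19367, -1))) = Add(Mul(Mul(Pow(10, Rational(1, 2)), -112), Rational(-1, 46764)), Mul(48323, Rational(-1, 19367))) = Add(Mul(Mul(-112, Pow(10, Rational(1, 2))), Rational(-1, 46764)), Rational(-48323, 19367)) = Add(Mul(Rational(28, 11691), Pow(10, Rational(1, 2))), Rational(-48323, 19367)) = Add(Rational(-48323, 19367), Mul(Rational(28, 11691), Pow(10, Rational(1, 2))))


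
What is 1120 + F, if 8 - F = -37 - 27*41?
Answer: 2272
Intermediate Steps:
F = 1152 (F = 8 - (-37 - 27*41) = 8 - (-37 - 1107) = 8 - 1*(-1144) = 8 + 1144 = 1152)
1120 + F = 1120 + 1152 = 2272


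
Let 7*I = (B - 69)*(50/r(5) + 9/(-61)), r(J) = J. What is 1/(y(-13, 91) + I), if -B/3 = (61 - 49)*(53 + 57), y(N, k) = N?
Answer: -427/2426980 ≈ -0.00017594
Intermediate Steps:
B = -3960 (B = -3*(61 - 49)*(53 + 57) = -36*110 = -3*1320 = -3960)
I = -2421429/427 (I = ((-3960 - 69)*(50/5 + 9/(-61)))/7 = (-4029*(50*(⅕) + 9*(-1/61)))/7 = (-4029*(10 - 9/61))/7 = (-4029*601/61)/7 = (⅐)*(-2421429/61) = -2421429/427 ≈ -5670.8)
1/(y(-13, 91) + I) = 1/(-13 - 2421429/427) = 1/(-2426980/427) = -427/2426980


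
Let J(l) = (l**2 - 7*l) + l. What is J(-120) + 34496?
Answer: 49616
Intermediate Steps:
J(l) = l**2 - 6*l
J(-120) + 34496 = -120*(-6 - 120) + 34496 = -120*(-126) + 34496 = 15120 + 34496 = 49616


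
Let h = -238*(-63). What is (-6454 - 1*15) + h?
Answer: 8525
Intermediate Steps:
h = 14994
(-6454 - 1*15) + h = (-6454 - 1*15) + 14994 = (-6454 - 15) + 14994 = -6469 + 14994 = 8525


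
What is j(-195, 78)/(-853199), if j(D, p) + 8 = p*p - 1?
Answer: -6075/853199 ≈ -0.0071203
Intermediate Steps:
j(D, p) = -9 + p**2 (j(D, p) = -8 + (p*p - 1) = -8 + (p**2 - 1) = -8 + (-1 + p**2) = -9 + p**2)
j(-195, 78)/(-853199) = (-9 + 78**2)/(-853199) = (-9 + 6084)*(-1/853199) = 6075*(-1/853199) = -6075/853199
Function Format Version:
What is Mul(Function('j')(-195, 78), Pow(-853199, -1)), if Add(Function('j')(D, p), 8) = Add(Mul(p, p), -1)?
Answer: Rational(-6075, 853199) ≈ -0.0071203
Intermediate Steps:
Function('j')(D, p) = Add(-9, Pow(p, 2)) (Function('j')(D, p) = Add(-8, Add(Mul(p, p), -1)) = Add(-8, Add(Pow(p, 2), -1)) = Add(-8, Add(-1, Pow(p, 2))) = Add(-9, Pow(p, 2)))
Mul(Function('j')(-195, 78), Pow(-853199, -1)) = Mul(Add(-9, Pow(78, 2)), Pow(-853199, -1)) = Mul(Add(-9, 6084), Rational(-1, 853199)) = Mul(6075, Rational(-1, 853199)) = Rational(-6075, 853199)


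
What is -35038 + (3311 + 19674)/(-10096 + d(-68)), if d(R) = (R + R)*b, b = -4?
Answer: -334705961/9552 ≈ -35040.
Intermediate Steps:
d(R) = -8*R (d(R) = (R + R)*(-4) = (2*R)*(-4) = -8*R)
-35038 + (3311 + 19674)/(-10096 + d(-68)) = -35038 + (3311 + 19674)/(-10096 - 8*(-68)) = -35038 + 22985/(-10096 + 544) = -35038 + 22985/(-9552) = -35038 + 22985*(-1/9552) = -35038 - 22985/9552 = -334705961/9552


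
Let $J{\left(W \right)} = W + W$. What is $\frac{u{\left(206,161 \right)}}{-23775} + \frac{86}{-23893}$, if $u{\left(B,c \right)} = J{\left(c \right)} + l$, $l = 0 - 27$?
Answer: $- \frac{1818617}{113611215} \approx -0.016007$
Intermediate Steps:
$l = -27$ ($l = 0 - 27 = -27$)
$J{\left(W \right)} = 2 W$
$u{\left(B,c \right)} = -27 + 2 c$ ($u{\left(B,c \right)} = 2 c - 27 = -27 + 2 c$)
$\frac{u{\left(206,161 \right)}}{-23775} + \frac{86}{-23893} = \frac{-27 + 2 \cdot 161}{-23775} + \frac{86}{-23893} = \left(-27 + 322\right) \left(- \frac{1}{23775}\right) + 86 \left(- \frac{1}{23893}\right) = 295 \left(- \frac{1}{23775}\right) - \frac{86}{23893} = - \frac{59}{4755} - \frac{86}{23893} = - \frac{1818617}{113611215}$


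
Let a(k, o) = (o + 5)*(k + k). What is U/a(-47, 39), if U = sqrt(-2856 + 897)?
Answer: -I*sqrt(1959)/4136 ≈ -0.010701*I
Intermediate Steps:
a(k, o) = 2*k*(5 + o) (a(k, o) = (5 + o)*(2*k) = 2*k*(5 + o))
U = I*sqrt(1959) (U = sqrt(-1959) = I*sqrt(1959) ≈ 44.261*I)
U/a(-47, 39) = (I*sqrt(1959))/((2*(-47)*(5 + 39))) = (I*sqrt(1959))/((2*(-47)*44)) = (I*sqrt(1959))/(-4136) = (I*sqrt(1959))*(-1/4136) = -I*sqrt(1959)/4136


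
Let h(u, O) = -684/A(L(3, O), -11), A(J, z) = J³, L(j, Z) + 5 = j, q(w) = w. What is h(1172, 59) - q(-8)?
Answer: 187/2 ≈ 93.500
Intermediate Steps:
L(j, Z) = -5 + j
h(u, O) = 171/2 (h(u, O) = -684/(-5 + 3)³ = -684/((-2)³) = -684/(-8) = -684*(-⅛) = 171/2)
h(1172, 59) - q(-8) = 171/2 - 1*(-8) = 171/2 + 8 = 187/2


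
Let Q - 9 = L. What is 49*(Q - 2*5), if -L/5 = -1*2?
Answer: 441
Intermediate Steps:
L = 10 (L = -(-5)*2 = -5*(-2) = 10)
Q = 19 (Q = 9 + 10 = 19)
49*(Q - 2*5) = 49*(19 - 2*5) = 49*(19 - 10) = 49*9 = 441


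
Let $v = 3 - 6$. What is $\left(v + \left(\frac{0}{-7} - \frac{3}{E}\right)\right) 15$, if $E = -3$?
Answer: $-30$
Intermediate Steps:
$v = -3$ ($v = 3 - 6 = -3$)
$\left(v + \left(\frac{0}{-7} - \frac{3}{E}\right)\right) 15 = \left(-3 + \left(\frac{0}{-7} - \frac{3}{-3}\right)\right) 15 = \left(-3 + \left(0 \left(- \frac{1}{7}\right) - -1\right)\right) 15 = \left(-3 + \left(0 + 1\right)\right) 15 = \left(-3 + 1\right) 15 = \left(-2\right) 15 = -30$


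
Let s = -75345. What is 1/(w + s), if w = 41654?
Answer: -1/33691 ≈ -2.9682e-5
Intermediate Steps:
1/(w + s) = 1/(41654 - 75345) = 1/(-33691) = -1/33691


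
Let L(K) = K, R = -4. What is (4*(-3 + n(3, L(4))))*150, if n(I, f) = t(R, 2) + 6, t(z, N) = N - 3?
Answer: 1200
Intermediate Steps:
t(z, N) = -3 + N
n(I, f) = 5 (n(I, f) = (-3 + 2) + 6 = -1 + 6 = 5)
(4*(-3 + n(3, L(4))))*150 = (4*(-3 + 5))*150 = (4*2)*150 = 8*150 = 1200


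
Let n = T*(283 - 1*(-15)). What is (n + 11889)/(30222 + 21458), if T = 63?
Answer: 30663/51680 ≈ 0.59332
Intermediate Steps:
n = 18774 (n = 63*(283 - 1*(-15)) = 63*(283 + 15) = 63*298 = 18774)
(n + 11889)/(30222 + 21458) = (18774 + 11889)/(30222 + 21458) = 30663/51680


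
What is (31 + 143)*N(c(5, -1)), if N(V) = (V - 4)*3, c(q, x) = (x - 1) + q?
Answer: -522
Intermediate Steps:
c(q, x) = -1 + q + x (c(q, x) = (-1 + x) + q = -1 + q + x)
N(V) = -12 + 3*V (N(V) = (-4 + V)*3 = -12 + 3*V)
(31 + 143)*N(c(5, -1)) = (31 + 143)*(-12 + 3*(-1 + 5 - 1)) = 174*(-12 + 3*3) = 174*(-12 + 9) = 174*(-3) = -522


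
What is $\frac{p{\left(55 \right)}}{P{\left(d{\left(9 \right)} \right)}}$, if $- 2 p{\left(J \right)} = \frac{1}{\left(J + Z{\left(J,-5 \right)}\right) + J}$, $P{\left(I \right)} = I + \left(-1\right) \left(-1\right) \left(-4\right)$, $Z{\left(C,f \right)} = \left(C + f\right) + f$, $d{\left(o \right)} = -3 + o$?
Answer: $- \frac{1}{620} \approx -0.0016129$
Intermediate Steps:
$Z{\left(C,f \right)} = C + 2 f$
$P{\left(I \right)} = -4 + I$ ($P{\left(I \right)} = I + 1 \left(-4\right) = I - 4 = -4 + I$)
$p{\left(J \right)} = - \frac{1}{2 \left(-10 + 3 J\right)}$ ($p{\left(J \right)} = - \frac{1}{2 \left(\left(J + \left(J + 2 \left(-5\right)\right)\right) + J\right)} = - \frac{1}{2 \left(\left(J + \left(J - 10\right)\right) + J\right)} = - \frac{1}{2 \left(\left(J + \left(-10 + J\right)\right) + J\right)} = - \frac{1}{2 \left(\left(-10 + 2 J\right) + J\right)} = - \frac{1}{2 \left(-10 + 3 J\right)}$)
$\frac{p{\left(55 \right)}}{P{\left(d{\left(9 \right)} \right)}} = \frac{\left(-1\right) \frac{1}{-20 + 6 \cdot 55}}{-4 + \left(-3 + 9\right)} = \frac{\left(-1\right) \frac{1}{-20 + 330}}{-4 + 6} = \frac{\left(-1\right) \frac{1}{310}}{2} = \left(-1\right) \frac{1}{310} \cdot \frac{1}{2} = \left(- \frac{1}{310}\right) \frac{1}{2} = - \frac{1}{620}$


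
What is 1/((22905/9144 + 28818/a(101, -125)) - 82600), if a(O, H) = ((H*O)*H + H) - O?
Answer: -1603145384/132415763686357 ≈ -1.2107e-5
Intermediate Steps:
a(O, H) = H - O + O*H² (a(O, H) = (O*H² + H) - O = (H + O*H²) - O = H - O + O*H²)
1/((22905/9144 + 28818/a(101, -125)) - 82600) = 1/((22905/9144 + 28818/(-125 - 1*101 + 101*(-125)²)) - 82600) = 1/((22905*(1/9144) + 28818/(-125 - 101 + 101*15625)) - 82600) = 1/((2545/1016 + 28818/(-125 - 101 + 1578125)) - 82600) = 1/((2545/1016 + 28818/1577899) - 82600) = 1/(4045032043/1603145384 - 82600) = 1/(-132415763686357/1603145384) = -1603145384/132415763686357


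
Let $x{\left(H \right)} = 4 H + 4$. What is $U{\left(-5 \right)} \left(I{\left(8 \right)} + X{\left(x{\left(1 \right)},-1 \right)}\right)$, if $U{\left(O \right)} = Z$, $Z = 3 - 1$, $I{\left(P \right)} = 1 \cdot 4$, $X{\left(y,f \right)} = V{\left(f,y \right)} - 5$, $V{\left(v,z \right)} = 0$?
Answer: $-2$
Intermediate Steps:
$x{\left(H \right)} = 4 + 4 H$
$X{\left(y,f \right)} = -5$ ($X{\left(y,f \right)} = 0 - 5 = -5$)
$I{\left(P \right)} = 4$
$Z = 2$ ($Z = 3 - 1 = 2$)
$U{\left(O \right)} = 2$
$U{\left(-5 \right)} \left(I{\left(8 \right)} + X{\left(x{\left(1 \right)},-1 \right)}\right) = 2 \left(4 - 5\right) = 2 \left(-1\right) = -2$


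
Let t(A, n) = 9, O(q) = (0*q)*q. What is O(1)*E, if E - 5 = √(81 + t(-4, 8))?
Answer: 0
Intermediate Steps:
O(q) = 0 (O(q) = 0*q = 0)
E = 5 + 3*√10 (E = 5 + √(81 + 9) = 5 + √90 = 5 + 3*√10 ≈ 14.487)
O(1)*E = 0*(5 + 3*√10) = 0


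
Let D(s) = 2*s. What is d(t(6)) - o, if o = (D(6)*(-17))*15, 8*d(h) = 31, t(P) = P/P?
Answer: 24511/8 ≈ 3063.9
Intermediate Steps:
t(P) = 1
d(h) = 31/8 (d(h) = (1/8)*31 = 31/8)
o = -3060 (o = ((2*6)*(-17))*15 = (12*(-17))*15 = -204*15 = -3060)
d(t(6)) - o = 31/8 - 1*(-3060) = 31/8 + 3060 = 24511/8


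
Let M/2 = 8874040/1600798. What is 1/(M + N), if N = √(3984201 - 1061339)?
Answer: -3551386370980/936209675918715831 + 640638559201*√2922862/1872419351837431662 ≈ 0.00058115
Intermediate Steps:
M = 8874040/800399 (M = 2*(8874040/1600798) = 2*(8874040*(1/1600798)) = 2*(4437020/800399) = 8874040/800399 ≈ 11.087)
N = √2922862 ≈ 1709.6
1/(M + N) = 1/(8874040/800399 + √2922862)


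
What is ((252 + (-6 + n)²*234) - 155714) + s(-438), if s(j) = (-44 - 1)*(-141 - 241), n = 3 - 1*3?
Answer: -129848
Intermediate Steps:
n = 0 (n = 3 - 3 = 0)
s(j) = 17190 (s(j) = -45*(-382) = 17190)
((252 + (-6 + n)²*234) - 155714) + s(-438) = ((252 + (-6 + 0)²*234) - 155714) + 17190 = ((252 + (-6)²*234) - 155714) + 17190 = ((252 + 36*234) - 155714) + 17190 = ((252 + 8424) - 155714) + 17190 = (8676 - 155714) + 17190 = -147038 + 17190 = -129848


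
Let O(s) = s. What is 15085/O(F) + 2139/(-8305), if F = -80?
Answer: -25090409/132880 ≈ -188.82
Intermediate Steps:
15085/O(F) + 2139/(-8305) = 15085/(-80) + 2139/(-8305) = 15085*(-1/80) + 2139*(-1/8305) = -3017/16 - 2139/8305 = -25090409/132880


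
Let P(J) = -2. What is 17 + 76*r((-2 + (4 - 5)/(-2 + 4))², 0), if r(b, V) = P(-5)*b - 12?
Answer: -1845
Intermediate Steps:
r(b, V) = -12 - 2*b (r(b, V) = -2*b - 12 = -12 - 2*b)
17 + 76*r((-2 + (4 - 5)/(-2 + 4))², 0) = 17 + 76*(-12 - 2*(-2 + (4 - 5)/(-2 + 4))²) = 17 + 76*(-12 - 2*(-2 - 1/2)²) = 17 + 76*(-12 - 2*(-2 - 1*½)²) = 17 + 76*(-12 - 2*(-2 - ½)²) = 17 + 76*(-12 - 2*(-5/2)²) = 17 + 76*(-12 - 2*25/4) = 17 + 76*(-12 - 25/2) = 17 + 76*(-49/2) = 17 - 1862 = -1845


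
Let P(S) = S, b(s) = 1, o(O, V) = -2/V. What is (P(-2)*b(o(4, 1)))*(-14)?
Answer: 28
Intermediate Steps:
(P(-2)*b(o(4, 1)))*(-14) = -2*1*(-14) = -2*(-14) = 28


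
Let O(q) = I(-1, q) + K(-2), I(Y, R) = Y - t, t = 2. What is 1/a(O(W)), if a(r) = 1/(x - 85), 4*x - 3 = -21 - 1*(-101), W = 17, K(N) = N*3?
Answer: -257/4 ≈ -64.250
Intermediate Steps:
K(N) = 3*N
I(Y, R) = -2 + Y (I(Y, R) = Y - 1*2 = Y - 2 = -2 + Y)
x = 83/4 (x = ¾ + (-21 - 1*(-101))/4 = ¾ + (-21 + 101)/4 = ¾ + (¼)*80 = ¾ + 20 = 83/4 ≈ 20.750)
O(q) = -9 (O(q) = (-2 - 1) + 3*(-2) = -3 - 6 = -9)
a(r) = -4/257 (a(r) = 1/(83/4 - 85) = 1/(-257/4) = -4/257)
1/a(O(W)) = 1/(-4/257) = -257/4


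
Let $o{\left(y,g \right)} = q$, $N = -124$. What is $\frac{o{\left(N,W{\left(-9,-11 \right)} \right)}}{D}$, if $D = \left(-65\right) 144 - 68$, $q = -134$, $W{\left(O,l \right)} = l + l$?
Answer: $\frac{67}{4714} \approx 0.014213$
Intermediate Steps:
$W{\left(O,l \right)} = 2 l$
$o{\left(y,g \right)} = -134$
$D = -9428$ ($D = -9360 - 68 = -9428$)
$\frac{o{\left(N,W{\left(-9,-11 \right)} \right)}}{D} = - \frac{134}{-9428} = \left(-134\right) \left(- \frac{1}{9428}\right) = \frac{67}{4714}$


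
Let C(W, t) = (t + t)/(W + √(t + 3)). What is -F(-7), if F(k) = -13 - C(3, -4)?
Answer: 53/5 + 4*I/5 ≈ 10.6 + 0.8*I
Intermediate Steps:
C(W, t) = 2*t/(W + √(3 + t)) (C(W, t) = (2*t)/(W + √(3 + t)) = 2*t/(W + √(3 + t)))
F(k) = -53/5 - 4*I/5 (F(k) = -13 - 2*(-4)/(3 + √(3 - 4)) = -13 - 2*(-4)/(3 + √(-1)) = -13 - 2*(-4)/(3 + I) = -13 - 2*(-4)*(3 - I)/10 = -13 - (-12/5 + 4*I/5) = -13 + (12/5 - 4*I/5) = -53/5 - 4*I/5)
-F(-7) = -(-53/5 - 4*I/5) = 53/5 + 4*I/5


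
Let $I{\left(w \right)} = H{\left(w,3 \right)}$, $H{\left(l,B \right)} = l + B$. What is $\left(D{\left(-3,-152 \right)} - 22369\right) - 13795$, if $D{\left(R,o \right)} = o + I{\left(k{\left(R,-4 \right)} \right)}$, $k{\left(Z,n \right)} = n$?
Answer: $-36317$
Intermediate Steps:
$H{\left(l,B \right)} = B + l$
$I{\left(w \right)} = 3 + w$
$D{\left(R,o \right)} = -1 + o$ ($D{\left(R,o \right)} = o + \left(3 - 4\right) = o - 1 = -1 + o$)
$\left(D{\left(-3,-152 \right)} - 22369\right) - 13795 = \left(\left(-1 - 152\right) - 22369\right) - 13795 = \left(-153 - 22369\right) - 13795 = -22522 - 13795 = -36317$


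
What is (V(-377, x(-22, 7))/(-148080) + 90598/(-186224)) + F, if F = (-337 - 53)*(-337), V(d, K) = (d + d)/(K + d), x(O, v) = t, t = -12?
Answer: 5507247479982499/41902669605 ≈ 1.3143e+5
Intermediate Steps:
x(O, v) = -12
V(d, K) = 2*d/(K + d) (V(d, K) = (2*d)/(K + d) = 2*d/(K + d))
F = 131430 (F = -390*(-337) = 131430)
(V(-377, x(-22, 7))/(-148080) + 90598/(-186224)) + F = ((2*(-377)/(-12 - 377))/(-148080) + 90598/(-186224)) + 131430 = ((2*(-377)/(-389))*(-1/148080) + 90598*(-1/186224)) + 131430 = ((2*(-377)*(-1/389))*(-1/148080) - 45299/93112) + 131430 = ((754/389)*(-1/148080) - 45299/93112) + 131430 = (-377/28801560 - 45299/93112) + 131430 = -20386202651/41902669605 + 131430 = 5507247479982499/41902669605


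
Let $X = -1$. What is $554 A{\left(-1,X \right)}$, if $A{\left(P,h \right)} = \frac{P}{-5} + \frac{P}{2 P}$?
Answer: $\frac{1939}{5} \approx 387.8$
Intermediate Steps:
$A{\left(P,h \right)} = \frac{1}{2} - \frac{P}{5}$ ($A{\left(P,h \right)} = P \left(- \frac{1}{5}\right) + P \frac{1}{2 P} = - \frac{P}{5} + \frac{1}{2} = \frac{1}{2} - \frac{P}{5}$)
$554 A{\left(-1,X \right)} = 554 \left(\frac{1}{2} - - \frac{1}{5}\right) = 554 \left(\frac{1}{2} + \frac{1}{5}\right) = 554 \cdot \frac{7}{10} = \frac{1939}{5}$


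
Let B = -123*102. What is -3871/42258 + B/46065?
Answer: -236162161/648871590 ≈ -0.36396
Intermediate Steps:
B = -12546
-3871/42258 + B/46065 = -3871/42258 - 12546/46065 = -3871*1/42258 - 12546*1/46065 = -3871/42258 - 4182/15355 = -236162161/648871590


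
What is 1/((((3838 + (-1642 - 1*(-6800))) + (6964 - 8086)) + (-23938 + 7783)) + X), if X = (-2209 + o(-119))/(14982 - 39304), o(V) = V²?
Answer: -12161/100711217 ≈ -0.00012075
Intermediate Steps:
X = -5976/12161 (X = (-2209 + (-119)²)/(14982 - 39304) = (-2209 + 14161)/(-24322) = 11952*(-1/24322) = -5976/12161 ≈ -0.49141)
1/((((3838 + (-1642 - 1*(-6800))) + (6964 - 8086)) + (-23938 + 7783)) + X) = 1/((((3838 + (-1642 - 1*(-6800))) + (6964 - 8086)) + (-23938 + 7783)) - 5976/12161) = 1/((((3838 + (-1642 + 6800)) - 1122) - 16155) - 5976/12161) = 1/((((3838 + 5158) - 1122) - 16155) - 5976/12161) = 1/(((8996 - 1122) - 16155) - 5976/12161) = 1/((7874 - 16155) - 5976/12161) = 1/(-8281 - 5976/12161) = 1/(-100711217/12161) = -12161/100711217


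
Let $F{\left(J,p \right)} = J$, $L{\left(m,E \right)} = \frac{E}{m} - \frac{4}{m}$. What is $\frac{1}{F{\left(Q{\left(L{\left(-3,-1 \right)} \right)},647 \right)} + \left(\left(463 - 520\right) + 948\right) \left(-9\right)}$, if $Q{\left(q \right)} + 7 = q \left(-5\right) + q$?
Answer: $- \frac{3}{24098} \approx -0.00012449$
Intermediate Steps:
$L{\left(m,E \right)} = - \frac{4}{m} + \frac{E}{m}$
$Q{\left(q \right)} = -7 - 4 q$ ($Q{\left(q \right)} = -7 + \left(q \left(-5\right) + q\right) = -7 + \left(- 5 q + q\right) = -7 - 4 q$)
$\frac{1}{F{\left(Q{\left(L{\left(-3,-1 \right)} \right)},647 \right)} + \left(\left(463 - 520\right) + 948\right) \left(-9\right)} = \frac{1}{\left(-7 - 4 \frac{-4 - 1}{-3}\right) + \left(\left(463 - 520\right) + 948\right) \left(-9\right)} = \frac{1}{\left(-7 - 4 \left(\left(- \frac{1}{3}\right) \left(-5\right)\right)\right) + \left(-57 + 948\right) \left(-9\right)} = \frac{1}{\left(-7 - \frac{20}{3}\right) + 891 \left(-9\right)} = \frac{1}{\left(-7 - \frac{20}{3}\right) - 8019} = \frac{1}{- \frac{41}{3} - 8019} = \frac{1}{- \frac{24098}{3}} = - \frac{3}{24098}$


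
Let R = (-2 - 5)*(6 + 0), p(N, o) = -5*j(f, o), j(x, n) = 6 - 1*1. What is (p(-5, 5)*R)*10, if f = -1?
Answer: 10500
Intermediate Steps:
j(x, n) = 5 (j(x, n) = 6 - 1 = 5)
p(N, o) = -25 (p(N, o) = -5*5 = -25)
R = -42 (R = -7*6 = -42)
(p(-5, 5)*R)*10 = -25*(-42)*10 = 1050*10 = 10500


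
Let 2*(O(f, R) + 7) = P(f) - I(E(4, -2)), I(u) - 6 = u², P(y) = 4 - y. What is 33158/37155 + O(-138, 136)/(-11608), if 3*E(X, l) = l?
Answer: 1147919597/1293885720 ≈ 0.88719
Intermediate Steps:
E(X, l) = l/3
I(u) = 6 + u²
O(f, R) = -74/9 - f/2 (O(f, R) = -7 + ((4 - f) - (6 + ((⅓)*(-2))²))/2 = -7 + ((4 - f) - (6 + (-⅔)²))/2 = -7 + ((4 - f) - (6 + 4/9))/2 = -7 + ((4 - f) - 1*58/9)/2 = -7 + ((4 - f) - 58/9)/2 = -7 + (-22/9 - f)/2 = -7 + (-11/9 - f/2) = -74/9 - f/2)
33158/37155 + O(-138, 136)/(-11608) = 33158/37155 + (-74/9 - ½*(-138))/(-11608) = 33158*(1/37155) + (-74/9 + 69)*(-1/11608) = 33158/37155 + (547/9)*(-1/11608) = 33158/37155 - 547/104472 = 1147919597/1293885720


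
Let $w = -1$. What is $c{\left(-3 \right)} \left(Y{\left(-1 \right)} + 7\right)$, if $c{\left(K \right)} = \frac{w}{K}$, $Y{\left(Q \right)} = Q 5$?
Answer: $\frac{2}{3} \approx 0.66667$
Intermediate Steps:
$Y{\left(Q \right)} = 5 Q$
$c{\left(K \right)} = - \frac{1}{K}$
$c{\left(-3 \right)} \left(Y{\left(-1 \right)} + 7\right) = - \frac{1}{-3} \left(5 \left(-1\right) + 7\right) = \left(-1\right) \left(- \frac{1}{3}\right) \left(-5 + 7\right) = \frac{1}{3} \cdot 2 = \frac{2}{3}$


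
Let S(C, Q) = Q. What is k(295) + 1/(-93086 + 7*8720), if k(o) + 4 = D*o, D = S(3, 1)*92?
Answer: 869600255/32046 ≈ 27136.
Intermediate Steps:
D = 92 (D = 1*92 = 92)
k(o) = -4 + 92*o
k(295) + 1/(-93086 + 7*8720) = (-4 + 92*295) + 1/(-93086 + 7*8720) = (-4 + 27140) + 1/(-93086 + 61040) = 27136 + 1/(-32046) = 27136 - 1/32046 = 869600255/32046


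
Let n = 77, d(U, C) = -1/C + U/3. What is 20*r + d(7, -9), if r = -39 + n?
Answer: 6862/9 ≈ 762.44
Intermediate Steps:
d(U, C) = -1/C + U/3 (d(U, C) = -1/C + U*(1/3) = -1/C + U/3)
r = 38 (r = -39 + 77 = 38)
20*r + d(7, -9) = 20*38 + (-1/(-9) + (1/3)*7) = 760 + (-1*(-1/9) + 7/3) = 760 + (1/9 + 7/3) = 760 + 22/9 = 6862/9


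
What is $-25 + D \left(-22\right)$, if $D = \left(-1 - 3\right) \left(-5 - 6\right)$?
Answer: $-993$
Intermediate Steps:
$D = 44$ ($D = \left(-4\right) \left(-11\right) = 44$)
$-25 + D \left(-22\right) = -25 + 44 \left(-22\right) = -25 - 968 = -993$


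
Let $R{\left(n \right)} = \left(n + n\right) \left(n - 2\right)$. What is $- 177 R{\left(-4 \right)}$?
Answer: $-8496$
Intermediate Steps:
$R{\left(n \right)} = 2 n \left(-2 + n\right)$
$- 177 R{\left(-4 \right)} = - 177 \cdot 2 \left(-4\right) \left(-2 - 4\right) = - 177 \cdot 2 \left(-4\right) \left(-6\right) = \left(-177\right) 48 = -8496$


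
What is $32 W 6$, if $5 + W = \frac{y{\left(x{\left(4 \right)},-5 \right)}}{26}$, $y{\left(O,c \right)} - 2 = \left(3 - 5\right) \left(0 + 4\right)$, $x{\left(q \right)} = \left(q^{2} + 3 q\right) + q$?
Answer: $- \frac{13056}{13} \approx -1004.3$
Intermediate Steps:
$x{\left(q \right)} = q^{2} + 4 q$
$y{\left(O,c \right)} = -6$ ($y{\left(O,c \right)} = 2 + \left(3 - 5\right) \left(0 + 4\right) = 2 - 8 = -6$)
$W = - \frac{68}{13}$ ($W = -5 - \frac{6}{26} = -5 - \frac{3}{13} = - \frac{68}{13} \approx -5.2308$)
$32 W 6 = 32 \left(- \frac{68}{13}\right) 6 = \left(- \frac{2176}{13}\right) 6 = - \frac{13056}{13}$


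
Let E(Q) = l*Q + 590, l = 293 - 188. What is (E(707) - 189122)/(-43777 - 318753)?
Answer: 114297/362530 ≈ 0.31528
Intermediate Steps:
l = 105
E(Q) = 590 + 105*Q (E(Q) = 105*Q + 590 = 590 + 105*Q)
(E(707) - 189122)/(-43777 - 318753) = ((590 + 105*707) - 189122)/(-43777 - 318753) = ((590 + 74235) - 189122)/(-362530) = (74825 - 189122)*(-1/362530) = -114297*(-1/362530) = 114297/362530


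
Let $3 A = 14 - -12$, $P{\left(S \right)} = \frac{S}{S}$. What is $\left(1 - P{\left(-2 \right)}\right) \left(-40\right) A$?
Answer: $0$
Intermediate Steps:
$P{\left(S \right)} = 1$
$A = \frac{26}{3}$ ($A = \frac{14 - -12}{3} = \frac{14 + 12}{3} = \frac{1}{3} \cdot 26 = \frac{26}{3} \approx 8.6667$)
$\left(1 - P{\left(-2 \right)}\right) \left(-40\right) A = \left(1 - 1\right) \left(-40\right) \frac{26}{3} = 0 \left(-40\right) \frac{26}{3} = 0 \cdot \frac{26}{3} = 0$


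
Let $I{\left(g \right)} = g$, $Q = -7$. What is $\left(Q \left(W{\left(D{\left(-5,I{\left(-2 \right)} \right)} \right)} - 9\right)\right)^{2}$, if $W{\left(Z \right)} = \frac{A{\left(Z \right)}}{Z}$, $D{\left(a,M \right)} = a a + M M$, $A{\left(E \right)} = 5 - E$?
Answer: $\frac{3980025}{841} \approx 4732.5$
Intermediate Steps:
$D{\left(a,M \right)} = M^{2} + a^{2}$ ($D{\left(a,M \right)} = a^{2} + M^{2} = M^{2} + a^{2}$)
$W{\left(Z \right)} = \frac{5 - Z}{Z}$
$\left(Q \left(W{\left(D{\left(-5,I{\left(-2 \right)} \right)} \right)} - 9\right)\right)^{2} = \left(- 7 \left(\frac{5 - \left(\left(-2\right)^{2} + \left(-5\right)^{2}\right)}{\left(-2\right)^{2} + \left(-5\right)^{2}} - 9\right)\right)^{2} = \left(- 7 \left(\frac{5 - \left(4 + 25\right)}{4 + 25} - 9\right)\right)^{2} = \left(- 7 \left(\frac{5 - 29}{29} - 9\right)\right)^{2} = \left(- 7 \left(\frac{1}{29} \left(-24\right) - 9\right)\right)^{2} = \left(- 7 \left(- \frac{24}{29} - 9\right)\right)^{2} = \left(\left(-7\right) \left(- \frac{285}{29}\right)\right)^{2} = \left(\frac{1995}{29}\right)^{2} = \frac{3980025}{841}$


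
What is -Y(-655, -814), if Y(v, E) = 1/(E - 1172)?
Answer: 1/1986 ≈ 0.00050353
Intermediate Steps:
Y(v, E) = 1/(-1172 + E)
-Y(-655, -814) = -1/(-1172 - 814) = -1/(-1986) = -1*(-1/1986) = 1/1986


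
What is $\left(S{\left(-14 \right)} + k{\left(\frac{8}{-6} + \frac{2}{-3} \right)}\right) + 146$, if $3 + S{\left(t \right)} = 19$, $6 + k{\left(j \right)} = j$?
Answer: $154$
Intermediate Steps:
$k{\left(j \right)} = -6 + j$
$S{\left(t \right)} = 16$ ($S{\left(t \right)} = -3 + 19 = 16$)
$\left(S{\left(-14 \right)} + k{\left(\frac{8}{-6} + \frac{2}{-3} \right)}\right) + 146 = \left(16 + \left(-6 + \left(\frac{8}{-6} + \frac{2}{-3}\right)\right)\right) + 146 = \left(16 + \left(-6 + \left(8 \left(- \frac{1}{6}\right) + 2 \left(- \frac{1}{3}\right)\right)\right)\right) + 146 = \left(16 - 8\right) + 146 = 8 + 146 = 154$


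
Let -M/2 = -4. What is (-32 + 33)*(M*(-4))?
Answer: -32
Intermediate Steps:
M = 8 (M = -2*(-4) = 8)
(-32 + 33)*(M*(-4)) = (-32 + 33)*(8*(-4)) = 1*(-32) = -32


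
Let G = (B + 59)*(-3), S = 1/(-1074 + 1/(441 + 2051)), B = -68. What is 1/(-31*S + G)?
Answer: 2676407/72340241 ≈ 0.036997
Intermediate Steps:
S = -2492/2676407 (S = 1/(-1074 + 1/2492) = 1/(-2676407/2492) = -2492/2676407 ≈ -0.00093110)
G = 27 (G = (-68 + 59)*(-3) = -9*(-3) = 27)
1/(-31*S + G) = 1/(-31*(-2492/2676407) + 27) = 1/(77252/2676407 + 27) = 1/(72340241/2676407) = 2676407/72340241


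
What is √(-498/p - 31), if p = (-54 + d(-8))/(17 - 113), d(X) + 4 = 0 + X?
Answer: I*√91399/11 ≈ 27.484*I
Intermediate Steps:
d(X) = -4 + X (d(X) = -4 + (0 + X) = -4 + X)
p = 11/16 (p = (-54 + (-4 - 8))/(17 - 113) = (-54 - 12)/(-96) = -66*(-1/96) = 11/16 ≈ 0.68750)
√(-498/p - 31) = √(-498/11/16 - 31) = √(-498*16/11 - 31) = √(-7968/11 - 31) = √(-8309/11) = I*√91399/11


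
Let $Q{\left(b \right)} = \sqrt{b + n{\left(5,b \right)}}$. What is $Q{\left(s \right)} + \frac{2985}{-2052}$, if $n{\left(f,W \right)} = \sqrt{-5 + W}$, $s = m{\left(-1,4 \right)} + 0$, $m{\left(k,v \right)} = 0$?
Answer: $- \frac{995}{684} + \sqrt[4]{5} \sqrt{i} \approx -0.39731 + 1.0574 i$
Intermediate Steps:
$s = 0$ ($s = 0 + 0 = 0$)
$Q{\left(b \right)} = \sqrt{b + \sqrt{-5 + b}}$
$Q{\left(s \right)} + \frac{2985}{-2052} = \sqrt{0 + \sqrt{-5 + 0}} + \frac{2985}{-2052} = \sqrt{0 + \sqrt{-5}} + 2985 \left(- \frac{1}{2052}\right) = \sqrt{0 + i \sqrt{5}} - \frac{995}{684} = \sqrt{i \sqrt{5}} - \frac{995}{684} = \sqrt[4]{5} \sqrt{i} - \frac{995}{684} = - \frac{995}{684} + \sqrt[4]{5} \sqrt{i}$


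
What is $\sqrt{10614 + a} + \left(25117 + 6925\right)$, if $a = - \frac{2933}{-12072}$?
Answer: $32042 + \frac{\sqrt{386711855538}}{6036} \approx 32145.0$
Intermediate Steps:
$a = \frac{2933}{12072}$ ($a = \left(-2933\right) \left(- \frac{1}{12072}\right) = \frac{2933}{12072} \approx 0.24296$)
$\sqrt{10614 + a} + \left(25117 + 6925\right) = \sqrt{10614 + \frac{2933}{12072}} + \left(25117 + 6925\right) = \sqrt{\frac{128135141}{12072}} + 32042 = \frac{\sqrt{386711855538}}{6036} + 32042 = 32042 + \frac{\sqrt{386711855538}}{6036}$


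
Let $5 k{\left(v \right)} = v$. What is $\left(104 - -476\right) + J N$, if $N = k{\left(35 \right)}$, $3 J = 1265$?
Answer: $\frac{10595}{3} \approx 3531.7$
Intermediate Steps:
$J = \frac{1265}{3}$ ($J = \frac{1}{3} \cdot 1265 = \frac{1265}{3} \approx 421.67$)
$k{\left(v \right)} = \frac{v}{5}$
$N = 7$ ($N = \frac{1}{5} \cdot 35 = 7$)
$\left(104 - -476\right) + J N = \left(104 - -476\right) + \frac{1265}{3} \cdot 7 = \left(104 + 476\right) + \frac{8855}{3} = 580 + \frac{8855}{3} = \frac{10595}{3}$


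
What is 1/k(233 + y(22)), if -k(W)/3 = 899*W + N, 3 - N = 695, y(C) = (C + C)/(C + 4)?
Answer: -13/8201559 ≈ -1.5851e-6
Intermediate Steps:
y(C) = 2*C/(4 + C) (y(C) = (2*C)/(4 + C) = 2*C/(4 + C))
N = -692 (N = 3 - 1*695 = 3 - 695 = -692)
k(W) = 2076 - 2697*W (k(W) = -3*(899*W - 692) = -3*(-692 + 899*W) = 2076 - 2697*W)
1/k(233 + y(22)) = 1/(2076 - 2697*(233 + 2*22/(4 + 22))) = 1/(2076 - 2697*(233 + 2*22/26)) = 1/(2076 - 2697*(233 + 2*22*(1/26))) = 1/(2076 - 2697*(233 + 22/13)) = 1/(2076 - 2697*3051/13) = 1/(2076 - 8228547/13) = 1/(-8201559/13) = -13/8201559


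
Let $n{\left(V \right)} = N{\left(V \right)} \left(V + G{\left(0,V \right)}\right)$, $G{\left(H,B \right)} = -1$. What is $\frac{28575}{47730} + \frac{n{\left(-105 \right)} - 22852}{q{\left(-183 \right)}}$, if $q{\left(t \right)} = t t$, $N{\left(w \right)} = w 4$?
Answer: $\frac{132744121}{106561998} \approx 1.2457$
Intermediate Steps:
$N{\left(w \right)} = 4 w$
$n{\left(V \right)} = 4 V \left(-1 + V\right)$ ($n{\left(V \right)} = 4 V \left(V - 1\right) = 4 V \left(-1 + V\right)$)
$q{\left(t \right)} = t^{2}$
$\frac{28575}{47730} + \frac{n{\left(-105 \right)} - 22852}{q{\left(-183 \right)}} = \frac{28575}{47730} + \frac{4 \left(-105\right) \left(-1 - 105\right) - 22852}{\left(-183\right)^{2}} = 28575 \cdot \frac{1}{47730} + \frac{4 \left(-105\right) \left(-106\right) - 22852}{33489} = \frac{1905}{3182} + \left(44520 - 22852\right) \frac{1}{33489} = \frac{1905}{3182} + 21668 \cdot \frac{1}{33489} = \frac{1905}{3182} + \frac{21668}{33489} = \frac{132744121}{106561998}$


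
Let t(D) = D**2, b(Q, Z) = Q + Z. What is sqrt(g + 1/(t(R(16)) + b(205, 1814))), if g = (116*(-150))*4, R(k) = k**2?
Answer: I*sqrt(317631990472445)/67555 ≈ 263.82*I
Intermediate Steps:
g = -69600 (g = -17400*4 = -69600)
sqrt(g + 1/(t(R(16)) + b(205, 1814))) = sqrt(-69600 + 1/((16**2)**2 + (205 + 1814))) = sqrt(-69600 + 1/(256**2 + 2019)) = sqrt(-69600 + 1/(65536 + 2019)) = sqrt(-69600 + 1/67555) = sqrt(-4701827999/67555) = I*sqrt(317631990472445)/67555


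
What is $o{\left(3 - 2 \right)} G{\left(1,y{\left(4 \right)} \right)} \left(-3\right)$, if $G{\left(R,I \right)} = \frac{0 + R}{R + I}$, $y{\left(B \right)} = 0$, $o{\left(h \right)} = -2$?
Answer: $6$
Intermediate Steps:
$G{\left(R,I \right)} = \frac{R}{I + R}$
$o{\left(3 - 2 \right)} G{\left(1,y{\left(4 \right)} \right)} \left(-3\right) = - 2 \cdot 1 \frac{1}{0 + 1} \left(-3\right) = - 2 \cdot 1 \cdot 1^{-1} \left(-3\right) = - 2 \cdot 1 \cdot 1 \left(-3\right) = \left(-2\right) 1 \left(-3\right) = \left(-2\right) \left(-3\right) = 6$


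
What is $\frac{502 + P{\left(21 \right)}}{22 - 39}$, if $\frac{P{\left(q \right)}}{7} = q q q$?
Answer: $- \frac{65329}{17} \approx -3842.9$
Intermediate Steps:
$P{\left(q \right)} = 7 q^{3}$ ($P{\left(q \right)} = 7 q q q = 7 q^{2} q = 7 q^{3}$)
$\frac{502 + P{\left(21 \right)}}{22 - 39} = \frac{502 + 7 \cdot 21^{3}}{22 - 39} = \frac{502 + 7 \cdot 9261}{-17} = \left(502 + 64827\right) \left(- \frac{1}{17}\right) = 65329 \left(- \frac{1}{17}\right) = - \frac{65329}{17}$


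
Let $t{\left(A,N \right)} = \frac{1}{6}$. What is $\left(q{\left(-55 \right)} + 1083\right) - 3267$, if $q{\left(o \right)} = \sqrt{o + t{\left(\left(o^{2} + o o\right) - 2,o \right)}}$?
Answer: $-2184 + \frac{i \sqrt{1974}}{6} \approx -2184.0 + 7.405 i$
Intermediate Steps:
$t{\left(A,N \right)} = \frac{1}{6}$
$q{\left(o \right)} = \sqrt{\frac{1}{6} + o}$ ($q{\left(o \right)} = \sqrt{o + \frac{1}{6}} = \sqrt{\frac{1}{6} + o}$)
$\left(q{\left(-55 \right)} + 1083\right) - 3267 = \left(\frac{\sqrt{6 + 36 \left(-55\right)}}{6} + 1083\right) - 3267 = \left(\frac{\sqrt{6 - 1980}}{6} + 1083\right) - 3267 = \left(\frac{\sqrt{-1974}}{6} + 1083\right) - 3267 = \left(\frac{i \sqrt{1974}}{6} + 1083\right) - 3267 = \left(1083 + \frac{i \sqrt{1974}}{6}\right) - 3267 = -2184 + \frac{i \sqrt{1974}}{6}$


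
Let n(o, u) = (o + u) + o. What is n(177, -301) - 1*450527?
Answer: -450474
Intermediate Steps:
n(o, u) = u + 2*o
n(177, -301) - 1*450527 = (-301 + 2*177) - 1*450527 = (-301 + 354) - 450527 = 53 - 450527 = -450474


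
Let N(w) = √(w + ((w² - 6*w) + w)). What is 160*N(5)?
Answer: 160*√5 ≈ 357.77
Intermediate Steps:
N(w) = √(w² - 4*w) (N(w) = √(w + (w² - 5*w)) = √(w² - 4*w))
160*N(5) = 160*√(5*(-4 + 5)) = 160*√(5*1) = 160*√5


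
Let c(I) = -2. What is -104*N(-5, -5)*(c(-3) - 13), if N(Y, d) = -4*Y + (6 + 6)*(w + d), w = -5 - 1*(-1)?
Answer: -137280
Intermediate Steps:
w = -4 (w = -5 + 1 = -4)
N(Y, d) = -48 - 4*Y + 12*d (N(Y, d) = -4*Y + (6 + 6)*(-4 + d) = -4*Y + 12*(-4 + d) = -4*Y + (-48 + 12*d) = -48 - 4*Y + 12*d)
-104*N(-5, -5)*(c(-3) - 13) = -104*(-48 - 4*(-5) + 12*(-5))*(-2 - 13) = -104*(-48 + 20 - 60)*(-15) = -(-9152)*(-15) = -104*1320 = -137280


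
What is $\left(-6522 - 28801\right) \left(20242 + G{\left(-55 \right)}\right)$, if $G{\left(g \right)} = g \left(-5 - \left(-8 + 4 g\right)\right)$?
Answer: $-281771571$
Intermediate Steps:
$G{\left(g \right)} = g \left(3 - 4 g\right)$ ($G{\left(g \right)} = g \left(-5 - \left(-8 + 4 g\right)\right) = g \left(3 - 4 g\right)$)
$\left(-6522 - 28801\right) \left(20242 + G{\left(-55 \right)}\right) = \left(-6522 - 28801\right) \left(20242 - 55 \left(3 - -220\right)\right) = - 35323 \left(20242 - 55 \left(3 + 220\right)\right) = - 35323 \left(20242 - 12265\right) = \left(-35323\right) 7977 = -281771571$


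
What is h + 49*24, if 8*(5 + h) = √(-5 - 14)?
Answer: 1171 + I*√19/8 ≈ 1171.0 + 0.54486*I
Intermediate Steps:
h = -5 + I*√19/8 (h = -5 + √(-5 - 14)/8 = -5 + √(-19)/8 = -5 + (I*√19)/8 = -5 + I*√19/8 ≈ -5.0 + 0.54486*I)
h + 49*24 = (-5 + I*√19/8) + 49*24 = (-5 + I*√19/8) + 1176 = 1171 + I*√19/8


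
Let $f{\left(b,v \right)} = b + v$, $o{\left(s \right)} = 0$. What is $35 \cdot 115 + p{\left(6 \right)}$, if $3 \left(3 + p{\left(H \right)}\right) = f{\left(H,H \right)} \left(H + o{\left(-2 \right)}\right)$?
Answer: $4046$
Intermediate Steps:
$p{\left(H \right)} = -3 + \frac{2 H^{2}}{3}$ ($p{\left(H \right)} = -3 + \frac{\left(H + H\right) \left(H + 0\right)}{3} = -3 + \frac{2 H H}{3} = -3 + \frac{2 H^{2}}{3}$)
$35 \cdot 115 + p{\left(6 \right)} = 35 \cdot 115 - \left(3 - \frac{2 \cdot 6^{2}}{3}\right) = 4025 + \left(-3 + \frac{2}{3} \cdot 36\right) = 4025 + \left(-3 + 24\right) = 4025 + 21 = 4046$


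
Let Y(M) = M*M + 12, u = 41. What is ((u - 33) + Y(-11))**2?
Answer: 19881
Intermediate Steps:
Y(M) = 12 + M**2 (Y(M) = M**2 + 12 = 12 + M**2)
((u - 33) + Y(-11))**2 = ((41 - 33) + (12 + (-11)**2))**2 = (8 + (12 + 121))**2 = (8 + 133)**2 = 141**2 = 19881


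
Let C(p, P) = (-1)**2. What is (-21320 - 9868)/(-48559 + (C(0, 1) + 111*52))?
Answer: 5198/7131 ≈ 0.72893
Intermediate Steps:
C(p, P) = 1
(-21320 - 9868)/(-48559 + (C(0, 1) + 111*52)) = (-21320 - 9868)/(-48559 + (1 + 111*52)) = -31188/(-48559 + (1 + 5772)) = -31188/(-48559 + 5773) = -31188/(-42786) = -31188*(-1/42786) = 5198/7131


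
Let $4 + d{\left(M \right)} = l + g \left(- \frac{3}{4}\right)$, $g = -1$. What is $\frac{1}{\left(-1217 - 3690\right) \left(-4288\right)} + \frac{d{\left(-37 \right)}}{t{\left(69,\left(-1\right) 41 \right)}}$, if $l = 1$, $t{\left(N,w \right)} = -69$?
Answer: $\frac{15780935}{483947968} \approx 0.032609$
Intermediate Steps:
$d{\left(M \right)} = - \frac{9}{4}$ ($d{\left(M \right)} = -4 + \left(1 - - \frac{3}{4}\right) = -4 + \left(1 + \frac{3}{4}\right) = -4 + \frac{7}{4} = - \frac{9}{4}$)
$\frac{1}{\left(-1217 - 3690\right) \left(-4288\right)} + \frac{d{\left(-37 \right)}}{t{\left(69,\left(-1\right) 41 \right)}} = \frac{1}{\left(-1217 - 3690\right) \left(-4288\right)} - \frac{9}{4 \left(-69\right)} = \frac{1}{-4907} \left(- \frac{1}{4288}\right) - - \frac{3}{92} = \left(- \frac{1}{4907}\right) \left(- \frac{1}{4288}\right) + \frac{3}{92} = \frac{1}{21041216} + \frac{3}{92} = \frac{15780935}{483947968}$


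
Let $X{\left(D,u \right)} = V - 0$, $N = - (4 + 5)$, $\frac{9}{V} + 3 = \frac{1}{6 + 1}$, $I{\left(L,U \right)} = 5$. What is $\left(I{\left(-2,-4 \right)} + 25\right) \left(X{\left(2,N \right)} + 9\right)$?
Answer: $\frac{351}{2} \approx 175.5$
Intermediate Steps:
$V = - \frac{63}{20}$ ($V = \frac{9}{-3 + \frac{1}{6 + 1}} = \frac{9}{-3 + \frac{1}{7}} = \frac{9}{- \frac{20}{7}} = 9 \left(- \frac{7}{20}\right) = - \frac{63}{20} \approx -3.15$)
$N = -9$ ($N = \left(-1\right) 9 = -9$)
$X{\left(D,u \right)} = - \frac{63}{20}$ ($X{\left(D,u \right)} = - \frac{63}{20} - 0 = - \frac{63}{20} + 0 = - \frac{63}{20}$)
$\left(I{\left(-2,-4 \right)} + 25\right) \left(X{\left(2,N \right)} + 9\right) = \left(5 + 25\right) \left(- \frac{63}{20} + 9\right) = 30 \cdot \frac{117}{20} = \frac{351}{2}$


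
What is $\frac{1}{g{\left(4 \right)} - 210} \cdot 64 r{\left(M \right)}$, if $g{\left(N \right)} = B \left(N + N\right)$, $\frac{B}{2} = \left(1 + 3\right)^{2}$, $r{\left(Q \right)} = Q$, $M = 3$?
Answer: $\frac{96}{23} \approx 4.1739$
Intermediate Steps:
$B = 32$ ($B = 2 \left(1 + 3\right)^{2} = 2 \cdot 4^{2} = 2 \cdot 16 = 32$)
$g{\left(N \right)} = 64 N$ ($g{\left(N \right)} = 32 \left(N + N\right) = 32 \cdot 2 N = 64 N$)
$\frac{1}{g{\left(4 \right)} - 210} \cdot 64 r{\left(M \right)} = \frac{1}{64 \cdot 4 - 210} \cdot 64 \cdot 3 = \frac{1}{256 - 210} \cdot 64 \cdot 3 = \frac{1}{46} \cdot 64 \cdot 3 = \frac{32}{23} \cdot 3 = \frac{96}{23}$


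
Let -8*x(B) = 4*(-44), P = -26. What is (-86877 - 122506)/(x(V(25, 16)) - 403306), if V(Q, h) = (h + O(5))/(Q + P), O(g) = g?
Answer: 209383/403284 ≈ 0.51919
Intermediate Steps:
V(Q, h) = (5 + h)/(-26 + Q) (V(Q, h) = (h + 5)/(Q - 26) = (5 + h)/(-26 + Q))
x(B) = 22 (x(B) = -(-44)/2 = -1/8*(-176) = 22)
(-86877 - 122506)/(x(V(25, 16)) - 403306) = (-86877 - 122506)/(22 - 403306) = -209383/(-403284) = -209383*(-1/403284) = 209383/403284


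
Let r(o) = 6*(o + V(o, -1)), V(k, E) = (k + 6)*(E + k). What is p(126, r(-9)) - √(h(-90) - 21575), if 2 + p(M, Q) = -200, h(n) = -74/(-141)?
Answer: -202 - I*√428922141/141 ≈ -202.0 - 146.88*I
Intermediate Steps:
V(k, E) = (6 + k)*(E + k)
r(o) = -36 + 6*o² + 36*o (r(o) = 6*(o + (o² + 6*(-1) + 6*o - o)) = 6*(o + (o² - 6 + 6*o - o)) = 6*(o + (-6 + o² + 5*o)) = 6*(-6 + o² + 6*o) = -36 + 6*o² + 36*o)
h(n) = 74/141 (h(n) = -74*(-1/141) = 74/141)
p(M, Q) = -202 (p(M, Q) = -2 - 200 = -202)
p(126, r(-9)) - √(h(-90) - 21575) = -202 - √(74/141 - 21575) = -202 - √(-3042001/141) = -202 - I*√428922141/141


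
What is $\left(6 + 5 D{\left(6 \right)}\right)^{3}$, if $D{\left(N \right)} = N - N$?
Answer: $216$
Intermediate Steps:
$D{\left(N \right)} = 0$
$\left(6 + 5 D{\left(6 \right)}\right)^{3} = \left(6 + 5 \cdot 0\right)^{3} = \left(6 + 0\right)^{3} = 6^{3} = 216$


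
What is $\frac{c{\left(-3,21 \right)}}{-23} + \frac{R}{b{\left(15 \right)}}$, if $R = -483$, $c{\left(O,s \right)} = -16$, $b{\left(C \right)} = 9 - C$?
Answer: $\frac{3735}{46} \approx 81.196$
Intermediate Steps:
$\frac{c{\left(-3,21 \right)}}{-23} + \frac{R}{b{\left(15 \right)}} = - \frac{16}{-23} - \frac{483}{9 - 15} = \left(-16\right) \left(- \frac{1}{23}\right) - \frac{483}{9 - 15} = \frac{16}{23} - \frac{483}{-6} = \frac{16}{23} - - \frac{161}{2} = \frac{16}{23} + \frac{161}{2} = \frac{3735}{46}$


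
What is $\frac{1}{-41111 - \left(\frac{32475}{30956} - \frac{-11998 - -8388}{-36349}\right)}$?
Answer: $- \frac{1125219644}{46259973467099} \approx -2.4324 \cdot 10^{-5}$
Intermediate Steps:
$\frac{1}{-41111 - \left(\frac{32475}{30956} - \frac{-11998 - -8388}{-36349}\right)} = \frac{1}{-41111 - \left(\frac{32475}{30956} - \left(-11998 + 8388\right) \left(- \frac{1}{36349}\right)\right)} = \frac{1}{-41111 - \frac{1068682615}{1125219644}} = \frac{1}{- \frac{46259973467099}{1125219644}} = - \frac{1125219644}{46259973467099}$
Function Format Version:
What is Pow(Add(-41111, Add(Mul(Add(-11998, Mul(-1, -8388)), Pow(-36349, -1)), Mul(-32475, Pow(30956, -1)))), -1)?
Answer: Rational(-1125219644, 46259973467099) ≈ -2.4324e-5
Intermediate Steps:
Pow(Add(-41111, Add(Mul(Add(-11998, Mul(-1, -8388)), Pow(-36349, -1)), Mul(-32475, Pow(30956, -1)))), -1) = Pow(Add(-41111, Add(Mul(Add(-11998, 8388), Rational(-1, 36349)), Mul(-32475, Rational(1, 30956)))), -1) = Pow(Add(-41111, Add(Mul(-3610, Rational(-1, 36349)), Rational(-32475, 30956))), -1) = Pow(Add(-41111, Add(Rational(3610, 36349), Rational(-32475, 30956))), -1) = Pow(Add(-41111, Rational(-1068682615, 1125219644)), -1) = Pow(Rational(-46259973467099, 1125219644), -1) = Rational(-1125219644, 46259973467099)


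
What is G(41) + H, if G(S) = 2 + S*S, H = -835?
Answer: 848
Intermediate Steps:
G(S) = 2 + S**2
G(41) + H = (2 + 41**2) - 835 = (2 + 1681) - 835 = 1683 - 835 = 848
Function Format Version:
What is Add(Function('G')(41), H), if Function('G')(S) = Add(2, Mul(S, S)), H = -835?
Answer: 848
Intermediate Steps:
Function('G')(S) = Add(2, Pow(S, 2))
Add(Function('G')(41), H) = Add(Add(2, Pow(41, 2)), -835) = Add(Add(2, 1681), -835) = Add(1683, -835) = 848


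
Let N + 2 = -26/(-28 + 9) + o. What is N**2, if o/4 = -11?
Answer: 719104/361 ≈ 1992.0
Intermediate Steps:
o = -44 (o = 4*(-11) = -44)
N = -848/19 (N = -2 + (-26/(-28 + 9) - 44) = -2 + (-26/(-19) - 44) = -2 + (-26*(-1/19) - 44) = -2 + (26/19 - 44) = -2 - 810/19 = -848/19 ≈ -44.632)
N**2 = (-848/19)**2 = 719104/361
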